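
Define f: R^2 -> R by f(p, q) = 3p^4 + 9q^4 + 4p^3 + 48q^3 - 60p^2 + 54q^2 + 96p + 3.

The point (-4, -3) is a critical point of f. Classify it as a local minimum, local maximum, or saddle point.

local minimum

The mixed partial ∂²f/∂p∂q is 0, so the Hessian at any point is diag(f_pp, f_qq) = diag(12(3p^2 + 2p - 10), 36(3q^2 + 8q + 3)).
At (-4, -3): H = diag(360, 216).
Both eigenvalues are positive, so H is positive definite: a local minimum.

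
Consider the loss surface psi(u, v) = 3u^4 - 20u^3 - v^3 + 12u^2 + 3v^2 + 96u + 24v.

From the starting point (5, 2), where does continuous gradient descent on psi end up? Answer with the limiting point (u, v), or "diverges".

psi is separable, so gradient descent decouples: u follows -∂psi/∂u, v follows -∂psi/∂v.
∂psi/∂u = 12(u - 4)(u - 2)(u + 1); at u=5 this is 216, so u decreases.
∂psi/∂v = -3(v - 4)(v + 2); at v=2 this is 24, so v decreases.
u converges to its nearest critical value 4 (a local min of the u-part); v converges to -2. The iterate converges to (4, -2).

(4, -2)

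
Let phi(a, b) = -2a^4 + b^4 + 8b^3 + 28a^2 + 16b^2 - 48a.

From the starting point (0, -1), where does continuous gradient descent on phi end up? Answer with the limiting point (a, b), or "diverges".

(1, 0)

phi is separable, so gradient descent decouples: a follows -∂phi/∂a, b follows -∂phi/∂b.
∂phi/∂a = -8(a - 2)(a - 1)(a + 3); at a=0 this is -48, so a increases.
∂phi/∂b = 4b(b + 2)(b + 4); at b=-1 this is -12, so b increases.
a converges to its nearest critical value 1 (a local min of the a-part); b converges to 0. The iterate converges to (1, 0).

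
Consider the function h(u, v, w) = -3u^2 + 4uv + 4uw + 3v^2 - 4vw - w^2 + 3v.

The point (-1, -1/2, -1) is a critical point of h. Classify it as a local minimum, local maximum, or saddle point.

saddle point

The Hessian is constant: H = [[-6, 4, 4], [4, 6, -4], [4, -4, -2]].
Leading principal minors: Δ₁ = -6, Δ₂ = -52, Δ₃ = -24.
The minors fit neither the all-positive nor the alternating-sign pattern, so H is indefinite: a saddle point.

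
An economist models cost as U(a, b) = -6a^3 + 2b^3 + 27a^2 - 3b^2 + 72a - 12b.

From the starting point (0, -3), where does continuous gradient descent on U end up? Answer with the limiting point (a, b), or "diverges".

diverges

U is separable, so gradient descent decouples: a follows -∂U/∂a, b follows -∂U/∂b.
∂U/∂a = -18(a - 4)(a + 1); at a=0 this is 72, so a decreases.
∂U/∂b = 6(b - 2)(b + 1); at b=-3 this is 60, so b decreases.
The b-coordinate has no critical point in that direction and runs off to infinity.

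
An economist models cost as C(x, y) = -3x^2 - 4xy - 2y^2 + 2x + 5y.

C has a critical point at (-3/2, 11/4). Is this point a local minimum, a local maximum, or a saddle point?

local maximum

The Hessian of C is constant: H = [[-6, -4], [-4, -4]].
det(H) = (-6)·(-4) − (-4)² = 8.
det(H) > 0 and tr(H) = -10 < 0, so H is negative definite and the point is a local maximum.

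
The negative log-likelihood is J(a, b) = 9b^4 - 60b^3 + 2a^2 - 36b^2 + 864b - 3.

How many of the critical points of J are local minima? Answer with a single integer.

J separates as a function of a plus a function of b, so ∇J=0 decouples.
∂J/∂a = 4a = 0 at a ∈ {0}; ∂J/∂b = 36(b - 4)(b - 3)(b + 2) = 0 at b ∈ {-2, 3, 4}.
The Hessian is diagonal: diag(J_aa, J_bb). Second derivatives: J_aa(0)=4; J_bb(-2)=1080, J_bb(3)=-180, J_bb(4)=216.
Local minima occur where both diagonal entries positive: (0, -2), (0, 4). Count: 2.

2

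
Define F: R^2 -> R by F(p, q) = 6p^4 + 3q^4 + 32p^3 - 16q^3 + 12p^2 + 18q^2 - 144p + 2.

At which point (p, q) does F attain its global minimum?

(1, 3)

F(p,q) separates as A(p) + B(q) + 2, so its minimum is min A + min B + 2.
A'(p) = 24(p - 1)(p + 2)(p + 3) vanishes at p ∈ {-3, -2, 1}; B'(q) = 12q(q - 3)(q - 1) vanishes at q ∈ {0, 1, 3}.
Local minima of A (where A''>0): A(-3)=162, A(1)=-94. Local minima of B: B(0)=0, B(3)=-27.
So the global minimum of F is A(1) + B(3) + 2 = -94 − 27 + 2 = -119, attained at (1, 3).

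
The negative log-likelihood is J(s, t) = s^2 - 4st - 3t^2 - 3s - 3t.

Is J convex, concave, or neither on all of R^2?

neither

J is quadratic, so its Hessian is the constant matrix H = [[2, -4], [-4, -6]].
det(H) = -28, tr(H) = -4.
det(H) < 0, so H is indefinite: neither convex nor concave.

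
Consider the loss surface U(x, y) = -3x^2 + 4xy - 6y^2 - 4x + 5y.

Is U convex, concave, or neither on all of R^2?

concave

U is quadratic, so its Hessian is the constant matrix H = [[-6, 4], [4, -12]].
det(H) = 56, tr(H) = -18.
det(H) > 0 and tr(H) < 0, so H is negative definite everywhere: concave.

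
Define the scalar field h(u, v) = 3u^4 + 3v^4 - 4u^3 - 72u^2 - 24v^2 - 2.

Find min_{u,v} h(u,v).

-690

h(u,v) separates as P(u) + Q(v) − 2, so its minimum is min P + min Q − 2.
P'(u) = 12u(u - 4)(u + 3) vanishes at u ∈ {-3, 0, 4}; Q'(v) = 12v(v - 2)(v + 2) vanishes at v ∈ {-2, 0, 2}.
Local minima of P (where P''>0): P(-3)=-297, P(4)=-640. Local minima of Q: Q(-2)=-48, Q(2)=-48.
So the global minimum of h is P(4) + Q(-2) − 2 = -640 − 48 − 2 = -690, attained at (4, -2).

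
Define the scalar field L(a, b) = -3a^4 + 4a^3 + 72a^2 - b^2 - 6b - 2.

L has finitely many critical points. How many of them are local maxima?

L separates as a function of a plus a function of b, so ∇L=0 decouples.
∂L/∂a = -12a(a - 4)(a + 3) = 0 at a ∈ {-3, 0, 4}; ∂L/∂b = -2(b + 3) = 0 at b ∈ {-3}.
The Hessian is diagonal: diag(L_aa, L_bb). Second derivatives: L_aa(-3)=-252, L_aa(0)=144, L_aa(4)=-336; L_bb(-3)=-2.
Local maxima occur where both diagonal entries negative: (-3, -3), (4, -3). Count: 2.

2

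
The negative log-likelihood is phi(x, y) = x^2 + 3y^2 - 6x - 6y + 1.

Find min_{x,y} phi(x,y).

-11

phi(x,y) separates as P(x) + Q(y) + 1, so its minimum is min P + min Q + 1.
P'(x) = 2x - 6 vanishes at x ∈ {3}; Q'(y) = 6y - 6 vanishes at y ∈ {1}.
Local minima of P (where P''>0): P(3)=-9. Local minima of Q: Q(1)=-3.
So the global minimum of phi is P(3) + Q(1) + 1 = -9 − 3 + 1 = -11, attained at (3, 1).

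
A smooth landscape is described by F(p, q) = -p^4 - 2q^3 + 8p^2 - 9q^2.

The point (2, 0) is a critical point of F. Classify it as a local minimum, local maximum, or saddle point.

The mixed partial ∂²F/∂p∂q is 0, so the Hessian at any point is diag(F_pp, F_qq) = diag(4(-3p^2 + 4), -6(2q + 3)).
At (2, 0): H = diag(-32, -18).
Both eigenvalues are negative, so H is negative definite: a local maximum.

local maximum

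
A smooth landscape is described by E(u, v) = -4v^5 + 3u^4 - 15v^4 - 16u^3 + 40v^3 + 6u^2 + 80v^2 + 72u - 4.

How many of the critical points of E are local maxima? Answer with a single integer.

2

E separates as a function of u plus a function of v, so ∇E=0 decouples.
∂E/∂u = 12(u - 3)(u - 2)(u + 1) = 0 at u ∈ {-1, 2, 3}; ∂E/∂v = -20v(v - 2)(v + 1)(v + 4) = 0 at v ∈ {-4, -1, 0, 2}.
The Hessian is diagonal: diag(E_uu, E_vv). Second derivatives: E_uu(-1)=144, E_uu(2)=-36, E_uu(3)=48; E_vv(-4)=1440, E_vv(-1)=-180, E_vv(0)=160, E_vv(2)=-720.
Local maxima occur where both diagonal entries negative: (2, -1), (2, 2). Count: 2.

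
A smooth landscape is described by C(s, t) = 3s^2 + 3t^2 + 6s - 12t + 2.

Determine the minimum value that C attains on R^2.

-13

C(s,t) separates as P(s) + Q(t) + 2, so its minimum is min P + min Q + 2.
P'(s) = 6s + 6 vanishes at s ∈ {-1}; Q'(t) = 6(t - 2) vanishes at t ∈ {2}.
Local minima of P (where P''>0): P(-1)=-3. Local minima of Q: Q(2)=-12.
So the global minimum of C is P(-1) + Q(2) + 2 = -3 − 12 + 2 = -13, attained at (-1, 2).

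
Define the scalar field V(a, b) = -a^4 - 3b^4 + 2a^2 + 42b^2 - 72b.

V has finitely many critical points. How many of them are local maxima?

4

V separates as a function of a plus a function of b, so ∇V=0 decouples.
∂V/∂a = -4a(a - 1)(a + 1) = 0 at a ∈ {-1, 0, 1}; ∂V/∂b = -12(b - 2)(b - 1)(b + 3) = 0 at b ∈ {-3, 1, 2}.
The Hessian is diagonal: diag(V_aa, V_bb). Second derivatives: V_aa(-1)=-8, V_aa(0)=4, V_aa(1)=-8; V_bb(-3)=-240, V_bb(1)=48, V_bb(2)=-60.
Local maxima occur where both diagonal entries negative: (-1, -3), (-1, 2), (1, -3), (1, 2). Count: 4.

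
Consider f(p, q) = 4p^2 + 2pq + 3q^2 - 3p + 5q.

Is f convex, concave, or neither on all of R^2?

f is quadratic, so its Hessian is the constant matrix H = [[8, 2], [2, 6]].
det(H) = 44, tr(H) = 14.
det(H) > 0 and tr(H) > 0, so H is positive definite everywhere: convex.

convex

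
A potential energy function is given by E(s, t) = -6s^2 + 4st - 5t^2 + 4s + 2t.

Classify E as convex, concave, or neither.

concave

E is quadratic, so its Hessian is the constant matrix H = [[-12, 4], [4, -10]].
det(H) = 104, tr(H) = -22.
det(H) > 0 and tr(H) < 0, so H is negative definite everywhere: concave.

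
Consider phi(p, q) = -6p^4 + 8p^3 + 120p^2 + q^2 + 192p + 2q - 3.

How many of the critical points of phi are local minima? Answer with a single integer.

1

phi separates as a function of p plus a function of q, so ∇phi=0 decouples.
∂phi/∂p = -24(p - 4)(p + 1)(p + 2) = 0 at p ∈ {-2, -1, 4}; ∂phi/∂q = 2(q + 1) = 0 at q ∈ {-1}.
The Hessian is diagonal: diag(phi_pp, phi_qq). Second derivatives: phi_pp(-2)=-144, phi_pp(-1)=120, phi_pp(4)=-720; phi_qq(-1)=2.
Local minima occur where both diagonal entries positive: (-1, -1). Count: 1.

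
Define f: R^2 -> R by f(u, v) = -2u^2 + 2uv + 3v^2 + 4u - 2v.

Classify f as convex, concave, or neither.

neither

f is quadratic, so its Hessian is the constant matrix H = [[-4, 2], [2, 6]].
det(H) = -28, tr(H) = 2.
det(H) < 0, so H is indefinite: neither convex nor concave.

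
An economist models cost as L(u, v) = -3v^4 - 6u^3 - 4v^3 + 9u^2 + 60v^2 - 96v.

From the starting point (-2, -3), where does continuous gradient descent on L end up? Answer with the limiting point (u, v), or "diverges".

(0, 1)

L is separable, so gradient descent decouples: u follows -∂L/∂u, v follows -∂L/∂v.
∂L/∂u = -18u(u - 1); at u=-2 this is -108, so u increases.
∂L/∂v = -12(v - 2)(v - 1)(v + 4); at v=-3 this is -240, so v increases.
u converges to its nearest critical value 0 (a local min of the u-part); v converges to 1. The iterate converges to (0, 1).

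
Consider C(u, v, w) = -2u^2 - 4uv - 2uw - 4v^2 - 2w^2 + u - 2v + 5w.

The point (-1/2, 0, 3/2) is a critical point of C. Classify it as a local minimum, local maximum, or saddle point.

The Hessian is constant: H = [[-4, -4, -2], [-4, -8, 0], [-2, 0, -4]].
Leading principal minors: Δ₁ = -4, Δ₂ = 16, Δ₃ = -32.
The minors alternate sign starting negative (−, +, −), so H is negative definite: a local maximum.

local maximum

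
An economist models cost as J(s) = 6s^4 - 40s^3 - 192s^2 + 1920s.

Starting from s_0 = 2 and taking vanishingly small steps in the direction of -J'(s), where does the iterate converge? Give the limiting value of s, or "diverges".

-4

J'(s) = 24(s - 5)(s - 4)(s + 4), so J'(2) = 864.
Gradient descent moves in the -J' direction, i.e. s is decreasing.
The nearest critical point in that direction is s = -4, where J'' = 1728 > 0 (a local minimum). The iterate converges there.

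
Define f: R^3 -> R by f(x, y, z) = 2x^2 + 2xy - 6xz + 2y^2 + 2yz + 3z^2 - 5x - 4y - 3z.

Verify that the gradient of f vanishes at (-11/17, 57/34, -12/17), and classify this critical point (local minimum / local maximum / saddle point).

∇f = (4x + 2y - 6z - 5, 2x + 4y + 2z - 4, -6x + 2y + 6z - 3); substituting (-11/17, 57/34, -12/17) gives ∇f = (0, 0, 0), so (-11/17, 57/34, -12/17) is indeed a critical point.
The Hessian is constant: H = [[4, 2, -6], [2, 4, 2], [-6, 2, 6]].
Leading principal minors: Δ₁ = 4, Δ₂ = 12, Δ₃ = -136.
The minors fit neither the all-positive nor the alternating-sign pattern, so H is indefinite: a saddle point.

saddle point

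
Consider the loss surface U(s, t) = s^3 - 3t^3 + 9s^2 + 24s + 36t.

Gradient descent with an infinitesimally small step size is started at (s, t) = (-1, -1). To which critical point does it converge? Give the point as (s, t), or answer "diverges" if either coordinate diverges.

(-2, -2)

U is separable, so gradient descent decouples: s follows -∂U/∂s, t follows -∂U/∂t.
∂U/∂s = 3(s + 2)(s + 4); at s=-1 this is 9, so s decreases.
∂U/∂t = -9(t - 2)(t + 2); at t=-1 this is 27, so t decreases.
s converges to its nearest critical value -2 (a local min of the s-part); t converges to -2. The iterate converges to (-2, -2).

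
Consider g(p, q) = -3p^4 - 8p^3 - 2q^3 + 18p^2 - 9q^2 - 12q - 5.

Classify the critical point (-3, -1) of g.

local maximum

The mixed partial ∂²g/∂p∂q is 0, so the Hessian at any point is diag(g_pp, g_qq) = diag(12(-3p^2 - 4p + 3), -6(2q + 3)).
At (-3, -1): H = diag(-144, -6).
Both eigenvalues are negative, so H is negative definite: a local maximum.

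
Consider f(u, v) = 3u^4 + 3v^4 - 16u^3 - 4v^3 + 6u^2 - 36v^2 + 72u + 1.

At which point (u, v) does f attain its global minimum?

f(u,v) separates as P(u) + Q(v) + 1, so its minimum is min P + min Q + 1.
P'(u) = 12(u - 3)(u - 2)(u + 1) vanishes at u ∈ {-1, 2, 3}; Q'(v) = 12v(v - 3)(v + 2) vanishes at v ∈ {-2, 0, 3}.
Local minima of P (where P''>0): P(-1)=-47, P(3)=81. Local minima of Q: Q(-2)=-64, Q(3)=-189.
So the global minimum of f is P(-1) + Q(3) + 1 = -47 − 189 + 1 = -235, attained at (-1, 3).

(-1, 3)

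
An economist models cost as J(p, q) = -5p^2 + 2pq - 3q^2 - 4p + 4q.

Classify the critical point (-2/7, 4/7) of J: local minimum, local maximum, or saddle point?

The Hessian of J is constant: H = [[-10, 2], [2, -6]].
det(H) = (-10)·(-6) − 2² = 56.
det(H) > 0 and tr(H) = -16 < 0, so H is negative definite and the point is a local maximum.

local maximum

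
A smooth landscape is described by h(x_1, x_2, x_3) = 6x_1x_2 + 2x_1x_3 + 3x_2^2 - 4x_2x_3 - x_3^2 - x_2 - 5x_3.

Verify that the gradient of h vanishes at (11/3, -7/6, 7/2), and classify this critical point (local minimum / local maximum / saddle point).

∇h = (6x_2 + 2x_3, 6x_1 + 6x_2 - 4x_3 - 1, 2x_1 - 4x_2 - 2x_3 - 5); substituting (11/3, -7/6, 7/2) gives ∇h = (0, 0, 0), so (11/3, -7/6, 7/2) is indeed a critical point.
The Hessian is constant: H = [[0, 6, 2], [6, 6, -4], [2, -4, -2]].
Leading principal minors: Δ₁ = 0, Δ₂ = -36, Δ₃ = -48.
The minors fit neither the all-positive nor the alternating-sign pattern, so H is indefinite: a saddle point.

saddle point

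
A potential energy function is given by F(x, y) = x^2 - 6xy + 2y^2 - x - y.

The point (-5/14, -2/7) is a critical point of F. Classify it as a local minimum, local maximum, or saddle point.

The Hessian of F is constant: H = [[2, -6], [-6, 4]].
det(H) = 2·4 − (-6)² = -28.
Since det(H) < 0, H is indefinite and the critical point is a saddle point.

saddle point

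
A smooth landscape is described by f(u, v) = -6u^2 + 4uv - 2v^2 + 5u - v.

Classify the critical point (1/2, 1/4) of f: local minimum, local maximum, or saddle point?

local maximum

The Hessian of f is constant: H = [[-12, 4], [4, -4]].
det(H) = (-12)·(-4) − 4² = 32.
det(H) > 0 and tr(H) = -16 < 0, so H is negative definite and the point is a local maximum.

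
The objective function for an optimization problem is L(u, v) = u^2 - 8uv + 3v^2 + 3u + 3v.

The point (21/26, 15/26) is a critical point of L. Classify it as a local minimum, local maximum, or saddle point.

The Hessian of L is constant: H = [[2, -8], [-8, 6]].
det(H) = 2·6 − (-8)² = -52.
Since det(H) < 0, H is indefinite and the critical point is a saddle point.

saddle point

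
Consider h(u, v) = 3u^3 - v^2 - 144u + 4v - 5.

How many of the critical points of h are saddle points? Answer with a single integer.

h separates as a function of u plus a function of v, so ∇h=0 decouples.
∂h/∂u = 9(u - 4)(u + 4) = 0 at u ∈ {-4, 4}; ∂h/∂v = -2(v - 2) = 0 at v ∈ {2}.
The Hessian is diagonal: diag(h_uu, h_vv). Second derivatives: h_uu(-4)=-72, h_uu(4)=72; h_vv(2)=-2.
Saddle points occur where the two diagonal entries have opposite signs: (4, 2). Count: 1.

1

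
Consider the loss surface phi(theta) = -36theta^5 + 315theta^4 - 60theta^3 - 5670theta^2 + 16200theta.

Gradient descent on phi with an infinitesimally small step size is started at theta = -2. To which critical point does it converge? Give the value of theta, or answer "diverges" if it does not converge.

-3

phi'(theta) = -180(theta - 5)(theta - 3)(theta - 2)(theta + 3), so phi'(-2) = 25200.
Gradient descent moves in the -phi' direction, i.e. theta is decreasing.
The nearest critical point in that direction is theta = -3, where phi'' = 43200 > 0 (a local minimum). The iterate converges there.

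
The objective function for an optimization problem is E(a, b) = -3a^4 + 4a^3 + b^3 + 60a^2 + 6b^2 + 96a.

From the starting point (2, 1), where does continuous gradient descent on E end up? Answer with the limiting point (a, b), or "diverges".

E is separable, so gradient descent decouples: a follows -∂E/∂a, b follows -∂E/∂b.
∂E/∂a = -12(a - 4)(a + 1)(a + 2); at a=2 this is 288, so a decreases.
∂E/∂b = 3b(b + 4); at b=1 this is 15, so b decreases.
a converges to its nearest critical value -1 (a local min of the a-part); b converges to 0. The iterate converges to (-1, 0).

(-1, 0)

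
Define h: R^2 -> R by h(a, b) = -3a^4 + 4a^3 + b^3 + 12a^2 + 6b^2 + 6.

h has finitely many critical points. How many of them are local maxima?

2

h separates as a function of a plus a function of b, so ∇h=0 decouples.
∂h/∂a = -12a(a - 2)(a + 1) = 0 at a ∈ {-1, 0, 2}; ∂h/∂b = 3b(b + 4) = 0 at b ∈ {-4, 0}.
The Hessian is diagonal: diag(h_aa, h_bb). Second derivatives: h_aa(-1)=-36, h_aa(0)=24, h_aa(2)=-72; h_bb(-4)=-12, h_bb(0)=12.
Local maxima occur where both diagonal entries negative: (-1, -4), (2, -4). Count: 2.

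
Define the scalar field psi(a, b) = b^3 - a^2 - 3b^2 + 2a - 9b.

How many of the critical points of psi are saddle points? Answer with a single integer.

1

psi separates as a function of a plus a function of b, so ∇psi=0 decouples.
∂psi/∂a = -2(a - 1) = 0 at a ∈ {1}; ∂psi/∂b = 3(b - 3)(b + 1) = 0 at b ∈ {-1, 3}.
The Hessian is diagonal: diag(psi_aa, psi_bb). Second derivatives: psi_aa(1)=-2; psi_bb(-1)=-12, psi_bb(3)=12.
Saddle points occur where the two diagonal entries have opposite signs: (1, 3). Count: 1.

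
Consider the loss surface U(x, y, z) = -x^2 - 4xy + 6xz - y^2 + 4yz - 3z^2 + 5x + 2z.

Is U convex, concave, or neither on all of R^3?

U is quadratic, so its Hessian is the constant matrix H = [[-2, -4, 6], [-4, -2, 4], [6, 4, -6]].
Leading principal minors: -2, -12, -16.
Neither pattern holds ⇒ H is indefinite ⇒ neither convex nor concave.

neither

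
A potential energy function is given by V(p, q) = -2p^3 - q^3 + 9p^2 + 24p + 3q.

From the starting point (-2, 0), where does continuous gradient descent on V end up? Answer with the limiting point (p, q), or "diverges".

V is separable, so gradient descent decouples: p follows -∂V/∂p, q follows -∂V/∂q.
∂V/∂p = -6(p - 4)(p + 1); at p=-2 this is -36, so p increases.
∂V/∂q = -3(q - 1)(q + 1); at q=0 this is 3, so q decreases.
p converges to its nearest critical value -1 (a local min of the p-part); q converges to -1. The iterate converges to (-1, -1).

(-1, -1)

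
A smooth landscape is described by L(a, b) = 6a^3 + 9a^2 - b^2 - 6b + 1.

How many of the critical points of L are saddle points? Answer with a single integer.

1

L separates as a function of a plus a function of b, so ∇L=0 decouples.
∂L/∂a = 18a(a + 1) = 0 at a ∈ {-1, 0}; ∂L/∂b = -2(b + 3) = 0 at b ∈ {-3}.
The Hessian is diagonal: diag(L_aa, L_bb). Second derivatives: L_aa(-1)=-18, L_aa(0)=18; L_bb(-3)=-2.
Saddle points occur where the two diagonal entries have opposite signs: (0, -3). Count: 1.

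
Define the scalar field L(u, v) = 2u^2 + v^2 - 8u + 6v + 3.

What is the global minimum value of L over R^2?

-14

L(u,v) separates as P(u) + Q(v) + 3, so its minimum is min P + min Q + 3.
P'(u) = 4u - 8 vanishes at u ∈ {2}; Q'(v) = 2v + 6 vanishes at v ∈ {-3}.
Local minima of P (where P''>0): P(2)=-8. Local minima of Q: Q(-3)=-9.
So the global minimum of L is P(2) + Q(-3) + 3 = -8 − 9 + 3 = -14, attained at (2, -3).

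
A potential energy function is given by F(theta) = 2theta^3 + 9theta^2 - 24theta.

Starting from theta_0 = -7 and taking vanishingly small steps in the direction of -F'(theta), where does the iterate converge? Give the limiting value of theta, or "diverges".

diverges

F'(theta) = 6(theta - 1)(theta + 4), so F'(-7) = 144.
Gradient descent moves in the -F' direction, i.e. theta is decreasing.
There is no critical point below theta=-7, and F' keeps the same sign, so the iterate runs off to −∞.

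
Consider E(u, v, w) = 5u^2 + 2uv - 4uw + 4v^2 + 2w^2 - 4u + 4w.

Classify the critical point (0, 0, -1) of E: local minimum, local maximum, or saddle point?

The Hessian is constant: H = [[10, 2, -4], [2, 8, 0], [-4, 0, 4]].
Leading principal minors: Δ₁ = 10, Δ₂ = 76, Δ₃ = 176.
All leading minors are positive, so H is positive definite: a local minimum.

local minimum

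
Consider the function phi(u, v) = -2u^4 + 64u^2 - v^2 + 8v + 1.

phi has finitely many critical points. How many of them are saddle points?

phi separates as a function of u plus a function of v, so ∇phi=0 decouples.
∂phi/∂u = -8u(u - 4)(u + 4) = 0 at u ∈ {-4, 0, 4}; ∂phi/∂v = -2(v - 4) = 0 at v ∈ {4}.
The Hessian is diagonal: diag(phi_uu, phi_vv). Second derivatives: phi_uu(-4)=-256, phi_uu(0)=128, phi_uu(4)=-256; phi_vv(4)=-2.
Saddle points occur where the two diagonal entries have opposite signs: (0, 4). Count: 1.

1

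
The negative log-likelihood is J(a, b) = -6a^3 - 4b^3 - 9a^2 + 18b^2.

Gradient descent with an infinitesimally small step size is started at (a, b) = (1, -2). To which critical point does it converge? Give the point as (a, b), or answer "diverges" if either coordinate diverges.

J is separable, so gradient descent decouples: a follows -∂J/∂a, b follows -∂J/∂b.
∂J/∂a = -18a(a + 1); at a=1 this is -36, so a increases.
∂J/∂b = -12b(b - 3); at b=-2 this is -120, so b increases.
The a-coordinate has no critical point in that direction and runs off to infinity.

diverges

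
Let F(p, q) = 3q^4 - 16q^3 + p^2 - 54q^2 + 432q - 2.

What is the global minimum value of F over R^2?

F(p,q) separates as A(p) + B(q) − 2, so its minimum is min A + min B − 2.
A'(p) = 2p vanishes at p ∈ {0}; B'(q) = 12(q - 4)(q - 3)(q + 3) vanishes at q ∈ {-3, 3, 4}.
Local minima of A (where A''>0): A(0)=0. Local minima of B: B(-3)=-1107, B(4)=608.
So the global minimum of F is A(0) + B(-3) − 2 = 0 − 1107 − 2 = -1109, attained at (0, -3).

-1109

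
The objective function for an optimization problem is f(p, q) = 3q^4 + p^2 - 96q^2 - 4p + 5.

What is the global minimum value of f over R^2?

f(p,q) separates as A(p) + B(q) + 5, so its minimum is min A + min B + 5.
A'(p) = 2p - 4 vanishes at p ∈ {2}; B'(q) = 12q(q - 4)(q + 4) vanishes at q ∈ {-4, 0, 4}.
Local minima of A (where A''>0): A(2)=-4. Local minima of B: B(-4)=-768, B(4)=-768.
So the global minimum of f is A(2) + B(-4) + 5 = -4 − 768 + 5 = -767, attained at (2, -4).

-767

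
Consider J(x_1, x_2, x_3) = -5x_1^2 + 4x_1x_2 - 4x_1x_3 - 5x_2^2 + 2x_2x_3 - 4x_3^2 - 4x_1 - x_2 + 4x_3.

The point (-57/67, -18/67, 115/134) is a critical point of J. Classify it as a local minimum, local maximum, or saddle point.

The Hessian is constant: H = [[-10, 4, -4], [4, -10, 2], [-4, 2, -8]].
Leading principal minors: Δ₁ = -10, Δ₂ = 84, Δ₃ = -536.
The minors alternate sign starting negative (−, +, −), so H is negative definite: a local maximum.

local maximum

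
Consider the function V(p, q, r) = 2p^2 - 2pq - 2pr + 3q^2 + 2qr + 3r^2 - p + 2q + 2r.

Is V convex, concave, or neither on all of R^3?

V is quadratic, so its Hessian is the constant matrix H = [[4, -2, -2], [-2, 6, 2], [-2, 2, 6]].
Leading principal minors: 4, 20, 96.
All positive ⇒ H ≻ 0 ⇒ convex.

convex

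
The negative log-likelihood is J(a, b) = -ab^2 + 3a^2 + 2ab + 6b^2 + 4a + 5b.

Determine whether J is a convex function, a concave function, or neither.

neither

The term -ab^2 is cubic, so the Hessian is not constant.
∂²J/∂b² = -2a + 12, which takes both signs as a varies (negative for sufficiently large a). A diagonal entry of the Hessian changing sign means the Hessian is neither positive- nor negative-semidefinite on all of R^2.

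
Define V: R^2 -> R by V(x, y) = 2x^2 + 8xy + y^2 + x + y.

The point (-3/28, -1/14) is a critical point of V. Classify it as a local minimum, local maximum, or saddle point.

saddle point

The Hessian of V is constant: H = [[4, 8], [8, 2]].
det(H) = 4·2 − 8² = -56.
Since det(H) < 0, H is indefinite and the critical point is a saddle point.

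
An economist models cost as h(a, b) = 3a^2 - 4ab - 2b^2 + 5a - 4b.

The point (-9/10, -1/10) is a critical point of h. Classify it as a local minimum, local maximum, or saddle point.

The Hessian of h is constant: H = [[6, -4], [-4, -4]].
det(H) = 6·(-4) − (-4)² = -40.
Since det(H) < 0, H is indefinite and the critical point is a saddle point.

saddle point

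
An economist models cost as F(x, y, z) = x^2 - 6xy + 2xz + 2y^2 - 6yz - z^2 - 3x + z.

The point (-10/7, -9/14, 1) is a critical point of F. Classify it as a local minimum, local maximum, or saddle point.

The Hessian is constant: H = [[2, -6, 2], [-6, 4, -6], [2, -6, -2]].
Leading principal minors: Δ₁ = 2, Δ₂ = -28, Δ₃ = 112.
The minors fit neither the all-positive nor the alternating-sign pattern, so H is indefinite: a saddle point.

saddle point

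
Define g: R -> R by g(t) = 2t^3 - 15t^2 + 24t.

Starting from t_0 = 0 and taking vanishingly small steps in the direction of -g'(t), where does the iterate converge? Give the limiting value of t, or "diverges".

diverges

g'(t) = 6(t - 4)(t - 1), so g'(0) = 24.
Gradient descent moves in the -g' direction, i.e. t is decreasing.
There is no critical point below t=0, and g' keeps the same sign, so the iterate runs off to −∞.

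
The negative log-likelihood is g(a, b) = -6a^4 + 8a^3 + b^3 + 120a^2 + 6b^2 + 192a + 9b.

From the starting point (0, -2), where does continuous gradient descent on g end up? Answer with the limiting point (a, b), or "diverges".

g is separable, so gradient descent decouples: a follows -∂g/∂a, b follows -∂g/∂b.
∂g/∂a = -24(a - 4)(a + 1)(a + 2); at a=0 this is 192, so a decreases.
∂g/∂b = 3(b + 1)(b + 3); at b=-2 this is -3, so b increases.
a converges to its nearest critical value -1 (a local min of the a-part); b converges to -1. The iterate converges to (-1, -1).

(-1, -1)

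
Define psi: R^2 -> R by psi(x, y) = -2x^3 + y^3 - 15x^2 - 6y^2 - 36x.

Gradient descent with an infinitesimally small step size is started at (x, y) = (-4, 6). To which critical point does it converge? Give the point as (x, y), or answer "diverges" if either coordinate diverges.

(-3, 4)

psi is separable, so gradient descent decouples: x follows -∂psi/∂x, y follows -∂psi/∂y.
∂psi/∂x = -6(x + 2)(x + 3); at x=-4 this is -12, so x increases.
∂psi/∂y = 3y(y - 4); at y=6 this is 36, so y decreases.
x converges to its nearest critical value -3 (a local min of the x-part); y converges to 4. The iterate converges to (-3, 4).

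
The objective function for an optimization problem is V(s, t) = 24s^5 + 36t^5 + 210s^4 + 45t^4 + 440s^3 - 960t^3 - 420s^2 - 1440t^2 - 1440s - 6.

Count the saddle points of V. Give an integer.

8

V separates as a function of s plus a function of t, so ∇V=0 decouples.
∂V/∂s = 120(s - 1)(s + 1)(s + 3)(s + 4) = 0 at s ∈ {-4, -3, -1, 1}; ∂V/∂t = 180t(t - 4)(t + 1)(t + 4) = 0 at t ∈ {-4, -1, 0, 4}.
The Hessian is diagonal: diag(V_ss, V_tt). Second derivatives: V_ss(-4)=-1800, V_ss(-3)=960, V_ss(-1)=-1440, V_ss(1)=4800; V_tt(-4)=-17280, V_tt(-1)=2700, V_tt(0)=-2880, V_tt(4)=28800.
Saddle points occur where the two diagonal entries have opposite signs: (-4, -1), (-4, 4), (-3, -4), (-3, 0), (-1, -1), (-1, 4), (1, -4), (1, 0). Count: 8.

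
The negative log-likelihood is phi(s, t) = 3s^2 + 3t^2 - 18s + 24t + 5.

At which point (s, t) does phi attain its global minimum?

phi(s,t) separates as P(s) + Q(t) + 5, so its minimum is min P + min Q + 5.
P'(s) = 6s - 18 vanishes at s ∈ {3}; Q'(t) = 6(t + 4) vanishes at t ∈ {-4}.
Local minima of P (where P''>0): P(3)=-27. Local minima of Q: Q(-4)=-48.
So the global minimum of phi is P(3) + Q(-4) + 5 = -27 − 48 + 5 = -70, attained at (3, -4).

(3, -4)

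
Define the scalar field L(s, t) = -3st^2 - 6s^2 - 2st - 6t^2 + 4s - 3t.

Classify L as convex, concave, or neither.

The term -3st^2 is cubic, so the Hessian is not constant.
∂²L/∂t² = -6s - 12, which takes both signs as s varies (negative for sufficiently large s). A diagonal entry of the Hessian changing sign means the Hessian is neither positive- nor negative-semidefinite on all of R^2.

neither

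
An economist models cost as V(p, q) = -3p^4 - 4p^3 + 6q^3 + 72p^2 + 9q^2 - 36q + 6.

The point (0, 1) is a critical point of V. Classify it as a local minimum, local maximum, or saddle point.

The mixed partial ∂²V/∂p∂q is 0, so the Hessian at any point is diag(V_pp, V_qq) = diag(12(-3p^2 - 2p + 12), 18(2q + 1)).
At (0, 1): H = diag(144, 54).
Both eigenvalues are positive, so H is positive definite: a local minimum.

local minimum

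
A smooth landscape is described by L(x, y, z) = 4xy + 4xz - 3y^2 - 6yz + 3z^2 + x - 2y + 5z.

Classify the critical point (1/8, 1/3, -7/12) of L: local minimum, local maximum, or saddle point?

The Hessian is constant: H = [[0, 4, 4], [4, -6, -6], [4, -6, 6]].
Leading principal minors: Δ₁ = 0, Δ₂ = -16, Δ₃ = -192.
The minors fit neither the all-positive nor the alternating-sign pattern, so H is indefinite: a saddle point.

saddle point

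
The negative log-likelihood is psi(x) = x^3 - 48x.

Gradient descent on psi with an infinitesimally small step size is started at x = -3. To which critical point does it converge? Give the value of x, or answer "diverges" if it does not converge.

4

psi'(x) = 3(x - 4)(x + 4), so psi'(-3) = -21.
Gradient descent moves in the -psi' direction, i.e. x is increasing.
The nearest critical point in that direction is x = 4, where psi'' = 24 > 0 (a local minimum). The iterate converges there.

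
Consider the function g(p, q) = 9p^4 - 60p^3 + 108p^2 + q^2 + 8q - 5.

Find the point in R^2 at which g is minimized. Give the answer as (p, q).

(0, -4)

g(p,q) separates as A(p) + B(q) − 5, so its minimum is min A + min B − 5.
A'(p) = 36p(p - 3)(p - 2) vanishes at p ∈ {0, 2, 3}; B'(q) = 2q + 8 vanishes at q ∈ {-4}.
Local minima of A (where A''>0): A(0)=0, A(3)=81. Local minima of B: B(-4)=-16.
So the global minimum of g is A(0) + B(-4) − 5 = 0 − 16 − 5 = -21, attained at (0, -4).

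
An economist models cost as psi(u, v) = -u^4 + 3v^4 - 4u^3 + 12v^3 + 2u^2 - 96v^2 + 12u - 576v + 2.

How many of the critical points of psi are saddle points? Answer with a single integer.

5

psi separates as a function of u plus a function of v, so ∇psi=0 decouples.
∂psi/∂u = -4(u - 1)(u + 1)(u + 3) = 0 at u ∈ {-3, -1, 1}; ∂psi/∂v = 12(v - 4)(v + 3)(v + 4) = 0 at v ∈ {-4, -3, 4}.
The Hessian is diagonal: diag(psi_uu, psi_vv). Second derivatives: psi_uu(-3)=-32, psi_uu(-1)=16, psi_uu(1)=-32; psi_vv(-4)=96, psi_vv(-3)=-84, psi_vv(4)=672.
Saddle points occur where the two diagonal entries have opposite signs: (-3, -4), (-3, 4), (-1, -3), (1, -4), (1, 4). Count: 5.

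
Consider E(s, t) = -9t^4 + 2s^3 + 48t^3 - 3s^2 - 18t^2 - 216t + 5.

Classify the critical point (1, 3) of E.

The mixed partial ∂²E/∂s∂t is 0, so the Hessian at any point is diag(E_ss, E_tt) = diag(6(2s - 1), 36(-3t^2 + 8t - 1)).
At (1, 3): H = diag(6, -144).
The eigenvalues have opposite signs, so H is indefinite: a saddle point.

saddle point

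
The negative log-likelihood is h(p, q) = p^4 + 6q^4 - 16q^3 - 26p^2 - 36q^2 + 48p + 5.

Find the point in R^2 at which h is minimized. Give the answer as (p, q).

h(p,q) separates as A(p) + B(q) + 5, so its minimum is min A + min B + 5.
A'(p) = 4(p - 3)(p - 1)(p + 4) vanishes at p ∈ {-4, 1, 3}; B'(q) = 24q(q - 3)(q + 1) vanishes at q ∈ {-1, 0, 3}.
Local minima of A (where A''>0): A(-4)=-352, A(3)=-9. Local minima of B: B(-1)=-14, B(3)=-270.
So the global minimum of h is A(-4) + B(3) + 5 = -352 − 270 + 5 = -617, attained at (-4, 3).

(-4, 3)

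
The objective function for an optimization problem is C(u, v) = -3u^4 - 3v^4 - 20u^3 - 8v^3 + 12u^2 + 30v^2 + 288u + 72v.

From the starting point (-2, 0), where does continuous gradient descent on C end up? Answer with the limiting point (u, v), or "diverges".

C is separable, so gradient descent decouples: u follows -∂C/∂u, v follows -∂C/∂v.
∂C/∂u = -12(u - 2)(u + 3)(u + 4); at u=-2 this is 96, so u decreases.
∂C/∂v = -12(v - 2)(v + 1)(v + 3); at v=0 this is 72, so v decreases.
u converges to its nearest critical value -3 (a local min of the u-part); v converges to -1. The iterate converges to (-3, -1).

(-3, -1)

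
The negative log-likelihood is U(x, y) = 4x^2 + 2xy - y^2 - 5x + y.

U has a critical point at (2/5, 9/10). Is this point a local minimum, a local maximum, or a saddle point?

The Hessian of U is constant: H = [[8, 2], [2, -2]].
det(H) = 8·(-2) − 2² = -20.
Since det(H) < 0, H is indefinite and the critical point is a saddle point.

saddle point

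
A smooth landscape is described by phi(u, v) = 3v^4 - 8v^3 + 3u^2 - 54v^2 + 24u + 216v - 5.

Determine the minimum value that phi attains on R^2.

phi(u,v) separates as P(u) + Q(v) − 5, so its minimum is min P + min Q − 5.
P'(u) = 6u + 24 vanishes at u ∈ {-4}; Q'(v) = 12(v - 3)(v - 2)(v + 3) vanishes at v ∈ {-3, 2, 3}.
Local minima of P (where P''>0): P(-4)=-48. Local minima of Q: Q(-3)=-675, Q(3)=189.
So the global minimum of phi is P(-4) + Q(-3) − 5 = -48 − 675 − 5 = -728, attained at (-4, -3).

-728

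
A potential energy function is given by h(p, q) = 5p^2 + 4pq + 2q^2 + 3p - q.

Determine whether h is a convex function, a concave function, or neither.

convex

h is quadratic, so its Hessian is the constant matrix H = [[10, 4], [4, 4]].
det(H) = 24, tr(H) = 14.
det(H) > 0 and tr(H) > 0, so H is positive definite everywhere: convex.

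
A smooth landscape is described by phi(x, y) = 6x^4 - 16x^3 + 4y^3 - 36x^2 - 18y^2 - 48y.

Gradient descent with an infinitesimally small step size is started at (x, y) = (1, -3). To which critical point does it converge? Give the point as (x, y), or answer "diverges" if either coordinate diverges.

phi is separable, so gradient descent decouples: x follows -∂phi/∂x, y follows -∂phi/∂y.
∂phi/∂x = 24x(x - 3)(x + 1); at x=1 this is -96, so x increases.
∂phi/∂y = 12(y - 4)(y + 1); at y=-3 this is 168, so y decreases.
The y-coordinate has no critical point in that direction and runs off to infinity.

diverges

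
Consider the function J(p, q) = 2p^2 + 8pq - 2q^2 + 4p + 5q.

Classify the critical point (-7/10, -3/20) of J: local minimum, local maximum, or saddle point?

saddle point

The Hessian of J is constant: H = [[4, 8], [8, -4]].
det(H) = 4·(-4) − 8² = -80.
Since det(H) < 0, H is indefinite and the critical point is a saddle point.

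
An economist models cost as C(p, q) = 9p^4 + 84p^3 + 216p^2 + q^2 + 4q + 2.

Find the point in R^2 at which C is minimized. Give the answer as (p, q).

C(p,q) separates as A(p) + B(q) + 2, so its minimum is min A + min B + 2.
A'(p) = 36p(p + 3)(p + 4) vanishes at p ∈ {-4, -3, 0}; B'(q) = 2q + 4 vanishes at q ∈ {-2}.
Local minima of A (where A''>0): A(-4)=384, A(0)=0. Local minima of B: B(-2)=-4.
So the global minimum of C is A(0) + B(-2) + 2 = 0 − 4 + 2 = -2, attained at (0, -2).

(0, -2)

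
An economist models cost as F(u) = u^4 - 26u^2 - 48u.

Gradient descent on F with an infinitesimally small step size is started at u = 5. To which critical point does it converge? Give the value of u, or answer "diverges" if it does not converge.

4

F'(u) = 4(u - 4)(u + 1)(u + 3), so F'(5) = 192.
Gradient descent moves in the -F' direction, i.e. u is decreasing.
The nearest critical point in that direction is u = 4, where F'' = 140 > 0 (a local minimum). The iterate converges there.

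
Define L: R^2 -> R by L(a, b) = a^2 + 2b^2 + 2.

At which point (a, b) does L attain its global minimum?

(0, 0)

L(a,b) separates as P(a) + Q(b) + 2, so its minimum is min P + min Q + 2.
P'(a) = 2a vanishes at a ∈ {0}; Q'(b) = 4b vanishes at b ∈ {0}.
Local minima of P (where P''>0): P(0)=0. Local minima of Q: Q(0)=0.
So the global minimum of L is P(0) + Q(0) + 2 = 0 + 0 + 2 = 2, attained at (0, 0).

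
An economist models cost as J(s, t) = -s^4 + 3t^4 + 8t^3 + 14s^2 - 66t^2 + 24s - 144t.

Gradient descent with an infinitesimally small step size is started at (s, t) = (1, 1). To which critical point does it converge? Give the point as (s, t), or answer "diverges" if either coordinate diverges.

J is separable, so gradient descent decouples: s follows -∂J/∂s, t follows -∂J/∂t.
∂J/∂s = -4(s - 3)(s + 1)(s + 2); at s=1 this is 48, so s decreases.
∂J/∂t = 12(t - 3)(t + 1)(t + 4); at t=1 this is -240, so t increases.
s converges to its nearest critical value -1 (a local min of the s-part); t converges to 3. The iterate converges to (-1, 3).

(-1, 3)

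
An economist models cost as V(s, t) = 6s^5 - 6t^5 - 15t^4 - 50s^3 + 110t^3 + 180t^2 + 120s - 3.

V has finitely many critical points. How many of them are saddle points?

V separates as a function of s plus a function of t, so ∇V=0 decouples.
∂V/∂s = 30(s - 2)(s - 1)(s + 1)(s + 2) = 0 at s ∈ {-2, -1, 1, 2}; ∂V/∂t = -30t(t - 3)(t + 1)(t + 4) = 0 at t ∈ {-4, -1, 0, 3}.
The Hessian is diagonal: diag(V_ss, V_tt). Second derivatives: V_ss(-2)=-360, V_ss(-1)=180, V_ss(1)=-180, V_ss(2)=360; V_tt(-4)=2520, V_tt(-1)=-360, V_tt(0)=360, V_tt(3)=-2520.
Saddle points occur where the two diagonal entries have opposite signs: (-2, -4), (-2, 0), (-1, -1), (-1, 3), (1, -4), (1, 0), (2, -1), (2, 3). Count: 8.

8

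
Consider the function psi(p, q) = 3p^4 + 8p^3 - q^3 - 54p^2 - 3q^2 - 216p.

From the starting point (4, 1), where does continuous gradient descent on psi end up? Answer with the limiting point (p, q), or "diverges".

psi is separable, so gradient descent decouples: p follows -∂psi/∂p, q follows -∂psi/∂q.
∂psi/∂p = 12(p - 3)(p + 2)(p + 3); at p=4 this is 504, so p decreases.
∂psi/∂q = -3q(q + 2); at q=1 this is -9, so q increases.
The q-coordinate has no critical point in that direction and runs off to infinity.

diverges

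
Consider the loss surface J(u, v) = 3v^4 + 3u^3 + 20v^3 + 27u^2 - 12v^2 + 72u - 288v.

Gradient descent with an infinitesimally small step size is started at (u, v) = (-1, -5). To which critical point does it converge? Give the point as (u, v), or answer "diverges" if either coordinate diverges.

J is separable, so gradient descent decouples: u follows -∂J/∂u, v follows -∂J/∂v.
∂J/∂u = 9(u + 2)(u + 4); at u=-1 this is 27, so u decreases.
∂J/∂v = 12(v - 2)(v + 3)(v + 4); at v=-5 this is -168, so v increases.
u converges to its nearest critical value -2 (a local min of the u-part); v converges to -4. The iterate converges to (-2, -4).

(-2, -4)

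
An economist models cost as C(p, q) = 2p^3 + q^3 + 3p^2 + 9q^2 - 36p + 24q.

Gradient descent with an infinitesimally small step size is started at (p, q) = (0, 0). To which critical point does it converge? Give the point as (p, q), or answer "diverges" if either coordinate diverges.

(2, -2)

C is separable, so gradient descent decouples: p follows -∂C/∂p, q follows -∂C/∂q.
∂C/∂p = 6(p - 2)(p + 3); at p=0 this is -36, so p increases.
∂C/∂q = 3(q + 2)(q + 4); at q=0 this is 24, so q decreases.
p converges to its nearest critical value 2 (a local min of the p-part); q converges to -2. The iterate converges to (2, -2).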